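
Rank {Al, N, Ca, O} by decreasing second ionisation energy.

O > N > Al > Ca

The second ionization energy removes an electron from the +1 ion. For each element: Al⁺ still has 2 valence electrons; N⁺ still has 4 valence electrons; Ca⁺ still has 1 valence electron; O⁺ still has 5 valence electrons.
All are still removing valence electrons, so compare the +1 ions as you would atoms: IE_2 generally rises across a period (higher Z_eff) and falls down a group (larger shell), subject to the usual subshell exceptions.
Valence configurations: Al⁺ [Ne]3s², N⁺ [He]2s²2p², Ca⁺ [Ar]4s¹, O⁺ [He]2s²2p³.
Approximate IE_2 values (kJ/mol): Al 1817, N 2856, Ca 1145, O 3388.
Hence IE_2: Ca < Al < N < O.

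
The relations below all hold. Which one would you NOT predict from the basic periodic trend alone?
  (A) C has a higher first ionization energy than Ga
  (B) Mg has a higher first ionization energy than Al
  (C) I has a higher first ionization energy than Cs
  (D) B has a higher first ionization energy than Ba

The general trend: first ionization energy increases across a period and decreases down a group.
(A) C (period 2, group 14) vs Ga (period 4, group 13): the stated order agrees with the simple trend.
(B) Mg (period 3, group 2) vs Al (period 3, group 13): the stated order contradicts the simple trend.
(C) I (period 5, group 17) vs Cs (period 6, group 1): the stated order agrees with the simple trend.
(D) B (period 2, group 13) vs Ba (period 6, group 2): the stated order agrees with the simple trend.
The exception is (B): Al's single 3p electron is easier to remove than one from Mg's filled 3s².

(B)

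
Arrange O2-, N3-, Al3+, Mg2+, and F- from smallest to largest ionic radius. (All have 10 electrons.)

All of these have 10 electrons, so size is governed by nuclear charge alone: the more protons, the stronger the pull on the same electron cloud, and the smaller the ion.
Nuclear charges: Al3+ (Z=13), Mg2+ (Z=12), F- (Z=9), O2- (Z=8), N3- (Z=7).
Smallest to largest: Al3+ < Mg2+ < F- < O2- < N3-.

Al3+ < Mg2+ < F- < O2- < N3-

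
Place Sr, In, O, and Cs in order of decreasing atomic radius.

Cs > Sr > In > O

Atomic radius shrinks across a period as nuclear charge pulls the same shell inward, and grows down a group as new shells are added.
Neither a single period nor a single group — weigh both effects.
In > O: relative to O, both the across-period and down-group shifts push In's atomic radius up.
Sr > In: Sr lies to the left of In in period 5, so the across-period effect alone puts Sr larger.
Cs > Sr: both effects reinforce here, so Cs is clearly the larger of the two.
Tabulated atomic radius (pm): O 63, Sr 185, In 142, Cs 232.
So from largest to smallest: Cs > Sr > In > O.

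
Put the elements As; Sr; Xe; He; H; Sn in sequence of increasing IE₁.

H is in period 1, group 1; He is in period 1, group 18; As is in period 4, group 15; Sr is in period 5, group 2; Sn is in period 5, group 14; Xe is in period 5, group 18.
Across a period the outer electron is held more tightly (higher IE₁); down a group it sits in a higher shell, more shielded, and comes off more easily.
Neither a single period nor a single group — weigh both effects.
Sn > Sr: both are in period 5; the period trend gives Sn the larger value.
As > Sn: both effects reinforce here, so As is clearly the higher of the two.
Xe > As: the two effects oppose for this pair; the across-period effect wins (1170 vs 947 kJ/mol).
H > Xe: the two effects oppose for this pair; the down-group effect wins (1312 vs 1170 kJ/mol).
He > H: He lies to the right of H in period 1, so the across-period effect alone puts He higher.
For reference (kJ/mol): H 1312, He 2372, As 947, Sr 550, Sn 709, Xe 1170.
So from lowest to highest: Sr < Sn < As < Xe < H < He.

Sr < Sn < As < Xe < H < He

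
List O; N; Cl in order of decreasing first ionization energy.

N is in period 2, group 15; O is in period 2, group 16; Cl is in period 3, group 17.
First ionization energy rises across a period (greater Z_eff holds electrons more tightly) and falls down a group (valence electrons are farther from the nucleus).
Neither a single period nor a single group — weigh both effects.
O > Cl: the two effects oppose for this pair; the down-group effect wins (1314 vs 1251 kJ/mol).
N > O: this pair runs against the simple trend — see the exception note.
Note the exception: N has a higher first ionization energy than O, contrary to the simple trend — pairing an electron in O's 2p⁴ costs repulsion energy, so O ionizes more easily than half-filled N (2p³).
Approximate values (kJ/mol): N 1402, O 1314, Cl 1251.
So from highest to lowest: N > O > Cl.

N > O > Cl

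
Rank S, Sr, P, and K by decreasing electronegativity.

P is in period 3, group 15; S is in period 3, group 16; K is in period 4, group 1; Sr is in period 5, group 2.
Electronegativity increases across a period and decreases down a group, tracking effective nuclear charge and atomic size.
These span different periods and groups, so the two trends combine.
Sr > K: period and group pull opposite ways; the across-period shift dominates (0.95 vs 0.82).
P > Sr: both effects reinforce here, so P is clearly the higher of the two.
S > P: S lies to the right of P in period 3, so the across-period effect alone puts S higher.
Approximate values (Pauling): P 2.19, S 2.58, K 0.82, Sr 0.95.
So from highest to lowest: S > P > Sr > K.

S, P, Sr, K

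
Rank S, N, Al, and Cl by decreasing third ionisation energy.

After 2 electrons have been removed, what remains? S²⁺ still has 4 valence electrons; N²⁺ still has 3 valence electrons; Al²⁺ still has 1 valence electron; Cl²⁺ still has 5 valence electrons.
All are still removing valence electrons, so compare the +2 ions as you would atoms: IE_3 generally rises across a period (higher Z_eff) and falls down a group (larger shell), subject to the usual subshell exceptions.
Valence configurations: S²⁺ [Ne]3s²3p², N²⁺ [He]2s²2p¹, Al²⁺ [Ne]3s¹, Cl²⁺ [Ne]3s²3p³.
The numbers (kJ/mol): S 3357, N 4578, Al 2745, Cl 3822.
Overall IE_3 order: Al < S < Cl < N.

N, Cl, S, Al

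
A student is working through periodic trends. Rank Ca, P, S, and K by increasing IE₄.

S, P, K, Ca

The fourth ionization energy removes an electron from the +3 ion. For each element: Ca³⁺ is already 1 electron into the core; P³⁺ still has 2 valence electrons; S³⁺ still has 3 valence electrons; K³⁺ is already 2 electrons into the core.
Pulling an electron out of a noble-gas core costs far more than removing a remaining valence electron, so K and Ca sit at the high end of IE_4.
Valence configurations: P³⁺ [Ne]3s², S³⁺ [Ne]3s²3p¹.
S³⁺ loses a lone 3p electron whereas P³⁺ must break into a filled 3s² pair, so IE_4(P) > IE_4(S) even though S has the higher nuclear charge.
Tabulated IE_4 (kJ/mol): Ca 6491, P 4964, S 4556, K 5877.
So the fourth ionization energies run S < P < K < Ca.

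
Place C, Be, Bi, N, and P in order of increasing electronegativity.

Be < Bi < P < C < N

Atoms toward the upper right of the periodic table pull bonding electrons most strongly.
These span different periods and groups, so the two trends combine.
Bi > Be: period and group pull opposite ways; the across-period shift dominates (2.02 vs 1.57).
P > Bi: they share group 15; the group trend gives P the larger value.
C > P: period and group pull opposite ways; the down-group shift dominates (2.55 vs 2.19).
N > C: N lies to the right of C in period 2, so the across-period effect alone puts N higher.
For reference (Pauling): Be 1.57, C 2.55, N 3.04, P 2.19, Bi 2.02.
So from lowest to highest: Be < Bi < P < C < N.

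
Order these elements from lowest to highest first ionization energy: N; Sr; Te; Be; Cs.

Be is in period 2, group 2; N is in period 2, group 15; Sr is in period 5, group 2; Te is in period 5, group 16; Cs is in period 6, group 1.
Across a period the outer electron is held more tightly (higher IE₁); down a group it sits in a higher shell, more shielded, and comes off more easily.
Neither a single period nor a single group — weigh both effects.
Sr > Cs: relative to Cs, both the across-period and down-group shifts push Sr's first ionization energy up.
Te > Sr: both are in period 5; the period trend gives Te the larger value.
Be > Te: the two effects oppose for this pair; the down-group effect wins (900 vs 869 kJ/mol).
N > Be: N lies to the right of Be in period 2, so the across-period effect alone puts N higher.
Tabulated first ionization energy (kJ/mol): Be 900, N 1402, Sr 550, Te 869, Cs 376.
So from lowest to highest: Cs < Sr < Te < Be < N.

Cs < Sr < Te < Be < N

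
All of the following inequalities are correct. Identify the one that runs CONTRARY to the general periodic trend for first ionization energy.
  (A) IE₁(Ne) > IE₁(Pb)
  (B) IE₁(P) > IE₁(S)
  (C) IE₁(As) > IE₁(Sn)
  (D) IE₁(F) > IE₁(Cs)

(B)

The general trend: first ionization energy increases across a period and decreases down a group.
(A) Ne (period 2, group 18) vs Pb (period 6, group 14): the stated order agrees with the simple trend.
(B) P (period 3, group 15) vs S (period 3, group 16): the stated order contradicts the simple trend.
(C) As (period 4, group 15) vs Sn (period 5, group 14): the stated order agrees with the simple trend.
(D) F (period 2, group 17) vs Cs (period 6, group 1): the stated order agrees with the simple trend.
The exception is (B): S (3p⁴) ionizes more easily than half-filled P (3p³) because the paired 3p electron in S is pushed out by e⁻–e⁻ repulsion.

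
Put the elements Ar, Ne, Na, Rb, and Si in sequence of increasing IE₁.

Ne is in period 2, group 18; Na is in period 3, group 1; Si is in period 3, group 14; Ar is in period 3, group 18; Rb is in period 5, group 1.
First ionization energy rises across a period (greater Z_eff holds electrons more tightly) and falls down a group (valence electrons are farther from the nucleus).
Here both period and group differ, so the two effects have to be weighed against each other.
Na > Rb: Na sits above Rb in group 1, so the down-group effect alone puts Na higher.
Si > Na: Si lies to the right of Na in period 3, so the across-period effect alone puts Si higher.
Ar > Si: Ar lies to the right of Si in period 3, so the across-period effect alone puts Ar higher.
Ne > Ar: Ne sits above Ar in group 18, so the down-group effect alone puts Ne higher.
Approximate values (kJ/mol): Ne 2081, Na 496, Si 786, Ar 1521, Rb 403.
So from lowest to highest: Rb < Na < Si < Ar < Ne.

Rb, Na, Si, Ar, Ne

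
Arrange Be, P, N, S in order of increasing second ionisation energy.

Be < P < S < N

The second ionization energy removes an electron from the +1 ion. For each element: Be⁺ still has 1 valence electron; P⁺ still has 4 valence electrons; N⁺ still has 4 valence electrons; S⁺ still has 5 valence electrons.
All are still removing valence electrons, so compare the +1 ions as you would atoms: IE_2 generally rises across a period (higher Z_eff) and falls down a group (larger shell), subject to the usual subshell exceptions.
Valence configurations: Be⁺ [He]2s¹, P⁺ [Ne]3s²3p², N⁺ [He]2s²2p², S⁺ [Ne]3s²3p³.
The numbers (kJ/mol): Be 1757, P 1907, N 2856, S 2252.
Overall IE_2 order: Be < P < S < N.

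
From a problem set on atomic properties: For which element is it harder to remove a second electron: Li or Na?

Li

After 1 electron has been removed, what remains? Li⁺ is the bare [He] core; Na⁺ is the bare [Ne] core.
All of these are removing an electron from a noble-gas core or deeper; the smaller core (lower principal quantum number) is held far more tightly, and within a period the higher nuclear charge binds the same core more tightly.
The numbers (kJ/mol): Li 7298, Na 4562.
So the second ionization energies run Na < Li.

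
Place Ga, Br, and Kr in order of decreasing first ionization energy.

Kr, Br, Ga

Ga is in period 4, group 13; Br is in period 4, group 17; Kr is in period 4, group 18.
IE₁ increases left→right with effective nuclear charge and decreases top→bottom as the valence shell moves farther out.
All lie in period 4, so first ionization energy increases left to right.
So from highest to lowest: Kr > Br > Ga.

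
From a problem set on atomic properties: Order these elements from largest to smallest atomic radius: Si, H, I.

I > Si > H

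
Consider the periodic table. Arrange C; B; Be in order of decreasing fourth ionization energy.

B, Be, C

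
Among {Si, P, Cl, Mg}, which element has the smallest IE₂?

IE_2 is the cost of taking one more electron from the +1 cation: Si⁺ still has 3 valence electrons; P⁺ still has 4 valence electrons; Cl⁺ still has 6 valence electrons; Mg⁺ still has 1 valence electron.
All are still removing valence electrons, so compare the +1 ions as you would atoms: IE_2 generally rises across a period (higher Z_eff) and falls down a group (larger shell), subject to the usual subshell exceptions.
Valence configurations: Si⁺ [Ne]3s²3p¹, P⁺ [Ne]3s²3p², Cl⁺ [Ne]3s²3p⁴, Mg⁺ [Ne]3s¹.
Tabulated IE_2 (kJ/mol): Si 1577, P 1907, Cl 2298, Mg 1451.
Putting it together, IE_2: Mg < Si < P < Cl.

Mg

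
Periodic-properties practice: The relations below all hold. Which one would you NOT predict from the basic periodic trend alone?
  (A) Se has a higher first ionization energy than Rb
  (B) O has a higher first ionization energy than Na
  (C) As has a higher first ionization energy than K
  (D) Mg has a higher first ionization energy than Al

The general trend: first ionization energy increases across a period and decreases down a group.
(A) Se (period 4, group 16) vs Rb (period 5, group 1): the stated order agrees with the simple trend.
(B) O (period 2, group 16) vs Na (period 3, group 1): the stated order agrees with the simple trend.
(C) As (period 4, group 15) vs K (period 4, group 1): the stated order agrees with the simple trend.
(D) Mg (period 3, group 2) vs Al (period 3, group 13): the stated order contradicts the simple trend.
The exception is (D): Al's single 3p electron is easier to remove than one from Mg's filled 3s².

(D)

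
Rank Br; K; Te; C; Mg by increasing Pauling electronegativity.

Electronegativity increases across a period and decreases down a group, tracking effective nuclear charge and atomic size.
Neither a single period nor a single group — weigh both effects.
Mg > K: both effects reinforce here, so Mg is clearly the higher of the two.
Te > Mg: the two effects oppose for this pair; the across-period effect wins (2.10 vs 1.31).
C > Te: the two effects oppose for this pair; the down-group effect wins (2.55 vs 2.10).
Br > C: the two effects oppose for this pair; the across-period effect wins (2.96 vs 2.55).
For reference (Pauling): C 2.55, Mg 1.31, K 0.82, Br 2.96, Te 2.10.
So from lowest to highest: K < Mg < Te < C < Br.

K, Mg, Te, C, Br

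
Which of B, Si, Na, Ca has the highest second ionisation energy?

Na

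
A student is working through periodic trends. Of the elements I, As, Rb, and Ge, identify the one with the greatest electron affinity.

Ge is in period 4, group 14; As is in period 4, group 15; Rb is in period 5, group 1; I is in period 5, group 17.
EA tends to increase across a period and decrease down a group, though the pattern is less regular than for IE or radius.
Neither a single period nor a single group — weigh both effects.
As > Rb: both effects reinforce here, so As is clearly the higher of the two.
Ge > As: this pair runs against the simple trend — see the exception note.
I > Ge: period and group pull opposite ways; the across-period shift dominates (295 vs 119 kJ/mol).
Note the exception: Ge has a higher electron affinity than As, contrary to the simple trend — adding an electron to As's half-filled 4p³ is unfavourable, so Ge (4p²) has the more exothermic EA.
For reference (kJ/mol): Ge 119, As 78, Rb 47, I 295.
The greatest electron affinity among these belongs to I.

I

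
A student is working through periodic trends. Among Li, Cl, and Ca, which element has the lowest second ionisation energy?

Ca

IE_2 is the cost of taking one more electron from the +1 cation: Li⁺ is the bare [He] core; Cl⁺ still has 6 valence electrons; Ca⁺ still has 1 valence electron.
Core electrons are held far more tightly than valence electrons, so Li tops the IE_2 order.
Valence configurations: Cl⁺ [Ne]3s²3p⁴, Ca⁺ [Ar]4s¹.
Tabulated IE_2 (kJ/mol): Li 7298, Cl 2298, Ca 1145.
Putting it together, IE_2: Ca < Cl < Li.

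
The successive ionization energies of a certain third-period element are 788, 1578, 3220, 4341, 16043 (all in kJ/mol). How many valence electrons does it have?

Look for the largest jump between consecutive ionization energies: IE5/IE4 ≈ 3.7, far larger than any earlier ratio.
That jump marks the point where a core electron is being removed. So the atom has 4 valence electrons.

4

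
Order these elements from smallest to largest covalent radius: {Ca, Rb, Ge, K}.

Ge, Ca, K, Rb

Atomic radius shrinks across a period as nuclear charge pulls the same shell inward, and grows down a group as new shells are added.
Here both period and group differ, so the two effects have to be weighed against each other.
Ca > Ge: Ca lies to the left of Ge in period 4, so the across-period effect alone puts Ca larger.
K > Ca: both are in period 4; the period trend gives K the larger value.
Rb > K: Rb sits below K in group 1, so the down-group effect alone puts Rb larger.
For reference (pm): K 196, Ca 171, Ge 121, Rb 210.
So from smallest to largest: Ge < Ca < K < Rb.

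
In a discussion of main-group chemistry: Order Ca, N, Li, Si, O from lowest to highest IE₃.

Si < N < Ca < O < Li

IE_3 is the cost of taking one more electron from the +2 cation: Ca²⁺ is the bare [Ar] core; N²⁺ still has 3 valence electrons; Li²⁺ is already 1 electron into the core; Si²⁺ still has 2 valence electrons; O²⁺ still has 4 valence electrons.
Usually core removal costs more than valence removal, but here the competition is close: a tightly held n=2 valence electron can cost more to remove than an n=3 core electron, so the actual values have to decide it.
Valence configurations: N²⁺ [He]2s²2p¹, Si²⁺ [Ne]3s², O²⁺ [He]2s²2p².
The numbers (kJ/mol): Ca 4912, N 4578, Li 11815, Si 3232, O 5300.
Putting it together, IE_3: Si < N < Ca < O < Li.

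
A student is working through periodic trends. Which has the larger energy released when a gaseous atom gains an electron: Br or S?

S is in period 3, group 16; Br is in period 4, group 17.
Electron affinity generally becomes more exothermic across a period toward the halogens and less exothermic down a group.
A diagonal step moves right (one effect) and down (the opposite effect) at once.
Br > S: period and group pull opposite ways; the across-period shift dominates (325 vs 200 kJ/mol).
For reference (kJ/mol): S 200, Br 325.
So Br has the larger energy released when a gaseous atom gains an electron (Br > S).

Br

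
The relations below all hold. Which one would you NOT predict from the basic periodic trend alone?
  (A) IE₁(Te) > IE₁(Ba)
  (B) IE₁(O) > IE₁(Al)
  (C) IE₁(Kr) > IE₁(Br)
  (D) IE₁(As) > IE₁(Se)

The general trend: first ionization energy increases across a period and decreases down a group.
(A) Te (period 5, group 16) vs Ba (period 6, group 2): the stated order agrees with the simple trend.
(B) O (period 2, group 16) vs Al (period 3, group 13): the stated order agrees with the simple trend.
(C) Kr (period 4, group 18) vs Br (period 4, group 17): the stated order agrees with the simple trend.
(D) As (period 4, group 15) vs Se (period 4, group 16): the stated order contradicts the simple trend.
The exception is (D): Se (4p⁴) ionizes more easily than half-filled As (4p³).

(D)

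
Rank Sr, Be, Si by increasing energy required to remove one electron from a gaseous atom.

Sr < Si < Be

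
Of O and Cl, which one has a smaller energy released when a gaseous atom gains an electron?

Atoms with high Z_eff and room in the valence shell (especially the halogens) have the most exothermic electron affinities.
These sit on a diagonal, where the across-period and down-group effects partly cancel.
Cl > O: period and group pull opposite ways; the across-period shift dominates (349 vs 141 kJ/mol).
Tabulated electron affinity (kJ/mol): O 141, Cl 349.
So O has the smaller energy released when a gaseous atom gains an electron (O < Cl).

O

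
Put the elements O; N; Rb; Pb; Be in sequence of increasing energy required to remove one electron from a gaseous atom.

Removing the outermost electron gets harder across a period and easier down a group.
These span different periods and groups, so the two trends combine.
Pb > Rb: the two effects oppose for this pair; the across-period effect wins (716 vs 403 kJ/mol).
Be > Pb: period and group pull opposite ways; the down-group shift dominates (900 vs 716 kJ/mol).
O > Be: both are in period 2; the period trend gives O the larger value.
N > O: this pair runs against the simple trend — see the exception note.
Note the exception: N has a higher first ionization energy than O, contrary to the simple trend — pairing an electron in O's 2p⁴ costs repulsion energy, so O ionizes more easily than half-filled N (2p³).
Tabulated first ionization energy (kJ/mol): Be 900, N 1402, O 1314, Rb 403, Pb 716.
So from lowest to highest: Rb < Pb < Be < O < N.

Rb < Pb < Be < O < N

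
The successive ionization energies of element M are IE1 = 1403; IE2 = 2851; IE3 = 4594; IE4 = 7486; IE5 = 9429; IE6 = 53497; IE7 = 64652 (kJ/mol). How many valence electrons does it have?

5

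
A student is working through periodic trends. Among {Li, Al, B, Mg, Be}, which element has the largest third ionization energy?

Be

IE_3 is the cost of taking one more electron from the +2 cation: Li²⁺ is already 1 electron into the core; Al²⁺ still has 1 valence electron; B²⁺ still has 1 valence electron; Mg²⁺ is the bare [Ne] core; Be²⁺ is the bare [He] core.
Breaking into a closed-shell core is much more expensive than removing a leftover valence electron — Mg, Li and Be have the largest IE_3 here.
Valence configurations: Al²⁺ [Ne]3s¹, B²⁺ [He]2s¹.
Tabulated IE_3 (kJ/mol): Li 11815, Al 2745, B 3660, Mg 7733, Be 14849.
So the third ionization energies run Al < B < Mg < Li < Be.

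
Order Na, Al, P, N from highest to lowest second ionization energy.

Na, N, P, Al

IE_2 is the cost of taking one more electron from the +1 cation: Na⁺ is the bare [Ne] core; Al⁺ still has 2 valence electrons; P⁺ still has 4 valence electrons; N⁺ still has 4 valence electrons.
Core electrons are held far more tightly than valence electrons, so Na tops the IE_2 order.
Valence configurations: Al⁺ [Ne]3s², P⁺ [Ne]3s²3p², N⁺ [He]2s²2p².
The numbers (kJ/mol): Na 4562, Al 1817, P 1907, N 2856.
Overall IE_2 order: Al < P < N < Na.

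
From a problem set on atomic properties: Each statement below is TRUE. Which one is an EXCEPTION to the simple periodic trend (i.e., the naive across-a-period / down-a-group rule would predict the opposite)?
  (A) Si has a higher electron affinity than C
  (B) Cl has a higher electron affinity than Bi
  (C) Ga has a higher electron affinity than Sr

(A)

The general trend: electron affinity increases across a period and decreases down a group.
(A) Si (period 3, group 14) vs C (period 2, group 14): the stated order contradicts the simple trend.
(B) Cl (period 3, group 17) vs Bi (period 6, group 15): the stated order agrees with the simple trend.
(C) Ga (period 4, group 13) vs Sr (period 5, group 2): the stated order agrees with the simple trend.
The exception is (A): Si's larger, more diffuse 3p orbitals accept an added electron slightly more readily than C's compact 2p.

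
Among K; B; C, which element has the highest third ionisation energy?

The third ionization energy removes an electron from the +2 ion. For each element: K²⁺ is already 1 electron into the core; B²⁺ still has 1 valence electron; C²⁺ still has 2 valence electrons.
Usually core removal costs more than valence removal, but here the competition is close: a tightly held n=2 valence electron can cost more to remove than an n=3 core electron, so the actual values have to decide it.
Valence configurations: B²⁺ [He]2s¹, C²⁺ [He]2s².
Approximate IE_3 values (kJ/mol): K 4420, B 3660, C 4620.
Overall IE_3 order: B < K < C.

C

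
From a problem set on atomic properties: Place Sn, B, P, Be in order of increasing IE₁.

IE₁ increases left→right with effective nuclear charge and decreases top→bottom as the valence shell moves farther out.
These span different periods and groups, so the two trends combine.
B > Sn: period and group pull opposite ways; the down-group shift dominates (801 vs 709 kJ/mol).
Be > B: this pair runs against the simple trend — see the exception note.
P > Be: the two effects oppose for this pair; the across-period effect wins (1012 vs 900 kJ/mol).
Note the exception: Be has a higher first ionization energy than B, contrary to the simple trend — removing B's lone 2p electron is easier than breaking Be's filled 2s².
For reference (kJ/mol): Be 900, B 801, P 1012, Sn 709.
So from lowest to highest: Sn < B < Be < P.

Sn < B < Be < P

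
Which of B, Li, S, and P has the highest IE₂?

Li

IE_2 is the cost of taking one more electron from the +1 cation: B⁺ still has 2 valence electrons; Li⁺ is the bare [He] core; S⁺ still has 5 valence electrons; P⁺ still has 4 valence electrons.
Breaking into a closed-shell core is much more expensive than removing a leftover valence electron — Li has the largest IE_2 here.
Valence configurations: B⁺ [He]2s², S⁺ [Ne]3s²3p³, P⁺ [Ne]3s²3p².
Tabulated IE_2 (kJ/mol): B 2427, Li 7298, S 2252, P 1907.
So the second ionization energies run P < S < B < Li.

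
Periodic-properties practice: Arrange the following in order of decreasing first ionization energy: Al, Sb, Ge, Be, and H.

H > Be > Sb > Ge > Al

H is in period 1, group 1; Be is in period 2, group 2; Al is in period 3, group 13; Ge is in period 4, group 14; Sb is in period 5, group 15.
Removing the outermost electron gets harder across a period and easier down a group.
A diagonal step moves right (one effect) and down (the opposite effect) at once.
Ge > Al: period and group pull opposite ways; the across-period shift dominates (762 vs 578 kJ/mol).
Sb > Ge: the two effects oppose for this pair; the across-period effect wins (831 vs 762 kJ/mol).
Be > Sb: the two effects oppose for this pair; the down-group effect wins (900 vs 831 kJ/mol).
H > Be: period and group pull opposite ways; the down-group shift dominates (1312 vs 900 kJ/mol).
Approximate values (kJ/mol): H 1312, Be 900, Al 578, Ge 762, Sb 831.
So from highest to lowest: H > Be > Sb > Ge > Al.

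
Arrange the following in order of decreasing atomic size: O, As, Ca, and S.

Ca > As > S > O

O is in period 2, group 16; S is in period 3, group 16; Ca is in period 4, group 2; As is in period 4, group 15.
Atomic radius shrinks across a period as nuclear charge pulls the same shell inward, and grows down a group as new shells are added.
Here both period and group differ, so the two effects have to be weighed against each other.
S > O: they share group 16; the group trend gives S the larger value.
As > S: both effects reinforce here, so As is clearly the larger of the two.
Ca > As: both are in period 4; the period trend gives Ca the larger value.
Tabulated atomic radius (pm): O 63, S 103, Ca 171, As 121.
So from largest to smallest: Ca > As > S > O.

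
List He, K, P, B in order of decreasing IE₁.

He > P > B > K

He is in period 1, group 18; B is in period 2, group 13; P is in period 3, group 15; K is in period 4, group 1.
Across a period the outer electron is held more tightly (higher IE₁); down a group it sits in a higher shell, more shielded, and comes off more easily.
Neither a single period nor a single group — weigh both effects.
B > K: both effects reinforce here, so B is clearly the higher of the two.
P > B: period and group pull opposite ways; the across-period shift dominates (1012 vs 801 kJ/mol).
He > P: relative to P, both the across-period and down-group shifts push He's first ionization energy up.
For reference (kJ/mol): He 2372, B 801, P 1012, K 419.
So from highest to lowest: He > P > B > K.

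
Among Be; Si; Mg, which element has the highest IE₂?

The second ionization energy removes an electron from the +1 ion. For each element: Be⁺ still has 1 valence electron; Si⁺ still has 3 valence electrons; Mg⁺ still has 1 valence electron.
All are still removing valence electrons, so compare the +1 ions as you would atoms: IE_2 generally rises across a period (higher Z_eff) and falls down a group (larger shell), subject to the usual subshell exceptions.
Valence configurations: Be⁺ [He]2s¹, Si⁺ [Ne]3s²3p¹, Mg⁺ [Ne]3s¹.
Approximate IE_2 values (kJ/mol): Be 1757, Si 1577, Mg 1451.
Putting it together, IE_2: Mg < Si < Be.

Be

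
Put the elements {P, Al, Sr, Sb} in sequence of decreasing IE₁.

P, Sb, Al, Sr

Al is in period 3, group 13; P is in period 3, group 15; Sr is in period 5, group 2; Sb is in period 5, group 15.
Removing the outermost electron gets harder across a period and easier down a group.
These span different periods and groups, so the two trends combine.
Al > Sr: both effects reinforce here, so Al is clearly the higher of the two.
Sb > Al: period and group pull opposite ways; the across-period shift dominates (831 vs 578 kJ/mol).
P > Sb: P sits above Sb in group 15, so the down-group effect alone puts P higher.
For reference (kJ/mol): Al 578, P 1012, Sr 550, Sb 831.
So from highest to lowest: P > Sb > Al > Sr.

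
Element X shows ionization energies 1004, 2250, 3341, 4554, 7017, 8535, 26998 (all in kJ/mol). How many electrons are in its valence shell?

Look for the largest jump between consecutive ionization energies: IE7/IE6 ≈ 3.2, far larger than any earlier ratio.
That jump marks the point where a core electron is being removed. So the atom has 6 valence electrons.

6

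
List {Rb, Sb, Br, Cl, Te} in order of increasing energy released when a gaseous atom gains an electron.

Rb < Sb < Te < Br < Cl

Adding an electron releases more energy for atoms nearer the top right (short of the noble gases).
Here both period and group differ, so the two effects have to be weighed against each other.
Sb > Rb: both are in period 5; the period trend gives Sb the larger value.
Te > Sb: Te lies to the right of Sb in period 5, so the across-period effect alone puts Te higher.
Br > Te: both effects reinforce here, so Br is clearly the higher of the two.
Cl > Br: Cl sits above Br in group 17, so the down-group effect alone puts Cl higher.
Tabulated electron affinity (kJ/mol): Cl 349, Br 325, Rb 47, Sb 103, Te 190.
So from lowest to highest: Rb < Sb < Te < Br < Cl.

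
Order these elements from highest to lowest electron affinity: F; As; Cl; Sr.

Adding an electron releases more energy for atoms nearer the top right (short of the noble gases).
Here both period and group differ, so the two effects have to be weighed against each other.
As > Sr: relative to Sr, both the across-period and down-group shifts push As's electron affinity up.
F > As: relative to As, both the across-period and down-group shifts push F's electron affinity up.
Cl > F: this pair runs against the simple trend — see the exception note.
Note the exception: Cl has a higher electron affinity than F, contrary to the simple trend — F's small 2p subshell makes the incoming electron feel strong e⁻–e⁻ repulsion, so Cl actually releases more energy on gaining an electron.
Approximate values (kJ/mol): F 328, Cl 349, As 78, Sr 5.
So from highest to lowest: Cl > F > As > Sr.

Cl > F > As > Sr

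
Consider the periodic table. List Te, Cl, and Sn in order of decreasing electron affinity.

Cl is in period 3, group 17; Sn is in period 5, group 14; Te is in period 5, group 16.
Electron affinity generally becomes more exothermic across a period toward the halogens and less exothermic down a group.
Neither a single period nor a single group — weigh both effects.
Te > Sn: both are in period 5; the period trend gives Te the larger value.
Cl > Te: relative to Te, both the across-period and down-group shifts push Cl's electron affinity up.
Tabulated electron affinity (kJ/mol): Cl 349, Sn 107, Te 190.
So from highest to lowest: Cl > Te > Sn.

Cl > Te > Sn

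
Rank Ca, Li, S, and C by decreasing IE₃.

Li > Ca > C > S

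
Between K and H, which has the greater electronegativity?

H

H is in period 1, group 1; K is in period 4, group 1.
Electronegativity increases across a period and decreases down a group, tracking effective nuclear charge and atomic size.
All are in group 1, so electronegativity increases up the group.
So H has the greater electronegativity (H > K).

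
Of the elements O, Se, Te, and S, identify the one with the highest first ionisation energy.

O is in period 2, group 16; S is in period 3, group 16; Se is in period 4, group 16; Te is in period 5, group 16.
IE₁ increases left→right with effective nuclear charge and decreases top→bottom as the valence shell moves farther out.
All are in group 16, so first ionization energy increases up the group.
The highest first ionisation energy among these belongs to O.

O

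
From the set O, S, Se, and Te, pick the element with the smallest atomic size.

O

Radius decreases left→right (rising Z_eff, same n) and increases top→bottom (higher n).
All are in group 16, so atomic radius increases down the group.
The smallest atomic size among these belongs to O.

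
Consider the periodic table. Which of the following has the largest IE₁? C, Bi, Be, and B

C

Removing the outermost electron gets harder across a period and easier down a group.
Here both period and group differ, so the two effects have to be weighed against each other.
B > Bi: period and group pull opposite ways; the down-group shift dominates (801 vs 703 kJ/mol).
Be > B: this pair runs against the simple trend — see the exception note.
C > Be: C lies to the right of Be in period 2, so the across-period effect alone puts C higher.
Note the exception: Be has a higher first ionization energy than B, contrary to the simple trend — removing B's lone 2p electron is easier than breaking Be's filled 2s².
For reference (kJ/mol): Be 900, B 801, C 1086, Bi 703.
The largest IE₁ among these belongs to C.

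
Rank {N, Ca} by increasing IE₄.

Ca < N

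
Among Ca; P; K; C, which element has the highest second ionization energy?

K

The second ionization energy removes an electron from the +1 ion. For each element: Ca⁺ still has 1 valence electron; P⁺ still has 4 valence electrons; K⁺ is the bare [Ar] core; C⁺ still has 3 valence electrons.
Breaking into a closed-shell core is much more expensive than removing a leftover valence electron — K has the largest IE_2 here.
Valence configurations: Ca⁺ [Ar]4s¹, P⁺ [Ne]3s²3p², C⁺ [He]2s²2p¹.
The numbers (kJ/mol): Ca 1145, P 1907, K 3052, C 2353.
So the second ionization energies run Ca < P < C < K.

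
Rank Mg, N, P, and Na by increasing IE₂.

Mg < P < N < Na

The second ionization energy removes an electron from the +1 ion. For each element: Mg⁺ still has 1 valence electron; N⁺ still has 4 valence electrons; P⁺ still has 4 valence electrons; Na⁺ is the bare [Ne] core.
Core electrons are held far more tightly than valence electrons, so Na tops the IE_2 order.
Valence configurations: Mg⁺ [Ne]3s¹, N⁺ [He]2s²2p², P⁺ [Ne]3s²3p².
Approximate IE_2 values (kJ/mol): Mg 1451, N 2856, P 1907, Na 4562.
Overall IE_2 order: Mg < P < N < Na.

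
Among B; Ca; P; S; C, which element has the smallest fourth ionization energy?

Consider each +3 ion: B³⁺ is the bare [He] core; Ca³⁺ is already 1 electron into the core; P³⁺ still has 2 valence electrons; S³⁺ still has 3 valence electrons; C³⁺ still has 1 valence electron.
Pulling an electron out of a noble-gas core costs far more than removing a remaining valence electron, so Ca and B sit at the high end of IE_4.
Valence configurations: P³⁺ [Ne]3s², S³⁺ [Ne]3s²3p¹, C³⁺ [He]2s¹.
S³⁺ loses a lone 3p electron whereas P³⁺ must break into a filled 3s² pair, so IE_4(P) > IE_4(S) even though S has the higher nuclear charge.
The numbers (kJ/mol): B 25026, Ca 6491, P 4964, S 4556, C 6223.
Putting it together, IE_4: S < P < C < Ca < B.

S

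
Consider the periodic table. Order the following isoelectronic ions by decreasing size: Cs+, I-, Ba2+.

I- > Cs+ > Ba2+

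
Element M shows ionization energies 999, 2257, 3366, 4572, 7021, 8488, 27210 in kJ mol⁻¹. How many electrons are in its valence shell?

Look for the largest jump between consecutive ionization energies: IE7/IE6 ≈ 3.2, far larger than any earlier ratio.
That jump marks the point where a core electron is being removed. So the atom has 6 valence electrons.

6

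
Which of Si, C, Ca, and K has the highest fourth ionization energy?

Ca

After 3 electrons have been removed, what remains? Si³⁺ still has 1 valence electron; C³⁺ still has 1 valence electron; Ca³⁺ is already 1 electron into the core; K³⁺ is already 2 electrons into the core.
Usually core removal costs more than valence removal, but here the competition is close: a tightly held n=2 valence electron can cost more to remove than an n=3 core electron, so the actual values have to decide it.
Valence configurations: Si³⁺ [Ne]3s¹, C³⁺ [He]2s¹.
The numbers (kJ/mol): Si 4356, C 6223, Ca 6491, K 5877.
Putting it together, IE_4: Si < K < C < Ca.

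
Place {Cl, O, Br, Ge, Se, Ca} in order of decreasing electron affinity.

Cl > Br > Se > O > Ge > Ca

EA tends to increase across a period and decrease down a group, though the pattern is less regular than for IE or radius.
Neither a single period nor a single group — weigh both effects.
Ge > Ca: both are in period 4; the period trend gives Ge the larger value.
O > Ge: relative to Ge, both the across-period and down-group shifts push O's electron affinity up.
Se > O: this pair runs against the simple trend — see the exception note.
Br > Se: both are in period 4; the period trend gives Br the larger value.
Cl > Br: Cl sits above Br in group 17, so the down-group effect alone puts Cl higher.
Note the exception: Se has a higher electron affinity than O, contrary to the simple trend — O's compact 2p subshell gives strong electron–electron repulsion on the added electron.
For reference (kJ/mol): O 141, Cl 349, Ca 2, Ge 119, Se 195, Br 325.
So from highest to lowest: Cl > Br > Se > O > Ge > Ca.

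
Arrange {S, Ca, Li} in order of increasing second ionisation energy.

The second ionization energy removes an electron from the +1 ion. For each element: S⁺ still has 5 valence electrons; Ca⁺ still has 1 valence electron; Li⁺ is the bare [He] core.
Core electrons are held far more tightly than valence electrons, so Li tops the IE_2 order.
Valence configurations: S⁺ [Ne]3s²3p³, Ca⁺ [Ar]4s¹.
Tabulated IE_2 (kJ/mol): S 2252, Ca 1145, Li 7298.
So the second ionization energies run Ca < S < Li.

Ca < S < Li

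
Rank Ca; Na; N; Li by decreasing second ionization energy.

Li > Na > N > Ca

After 1 electron has been removed, what remains? Ca⁺ still has 1 valence electron; Na⁺ is the bare [Ne] core; N⁺ still has 4 valence electrons; Li⁺ is the bare [He] core.
Pulling an electron out of a noble-gas core costs far more than removing a remaining valence electron, so Na and Li sit at the high end of IE_2.
Valence configurations: Ca⁺ [Ar]4s¹, N⁺ [He]2s²2p².
Tabulated IE_2 (kJ/mol): Ca 1145, Na 4562, N 2856, Li 7298.
Hence IE_2: Ca < N < Na < Li.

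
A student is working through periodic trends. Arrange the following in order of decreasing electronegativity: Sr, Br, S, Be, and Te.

Br > S > Te > Be > Sr

Be is in period 2, group 2; S is in period 3, group 16; Br is in period 4, group 17; Sr is in period 5, group 2; Te is in period 5, group 16.
EN rises left→right (higher Z_eff, smaller atoms) and falls top→bottom (larger, more shielded atoms).
Here both period and group differ, so the two effects have to be weighed against each other.
Be > Sr: they share group 2; the group trend gives Be the larger value.
Te > Be: period and group pull opposite ways; the across-period shift dominates (2.10 vs 1.57).
S > Te: they share group 16; the group trend gives S the larger value.
Br > S: the two effects oppose for this pair; the across-period effect wins (2.96 vs 2.58).
Tabulated electronegativity (Pauling): Be 1.57, S 2.58, Br 2.96, Sr 0.95, Te 2.10.
So from highest to lowest: Br > S > Te > Be > Sr.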